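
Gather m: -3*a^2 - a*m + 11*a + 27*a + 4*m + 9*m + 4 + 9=-3*a^2 + 38*a + m*(13 - a) + 13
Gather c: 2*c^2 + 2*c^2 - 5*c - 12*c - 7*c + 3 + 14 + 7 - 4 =4*c^2 - 24*c + 20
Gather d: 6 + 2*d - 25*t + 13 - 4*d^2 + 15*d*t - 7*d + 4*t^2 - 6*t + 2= -4*d^2 + d*(15*t - 5) + 4*t^2 - 31*t + 21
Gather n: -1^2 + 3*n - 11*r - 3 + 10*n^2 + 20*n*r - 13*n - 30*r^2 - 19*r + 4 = 10*n^2 + n*(20*r - 10) - 30*r^2 - 30*r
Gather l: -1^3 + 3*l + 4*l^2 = 4*l^2 + 3*l - 1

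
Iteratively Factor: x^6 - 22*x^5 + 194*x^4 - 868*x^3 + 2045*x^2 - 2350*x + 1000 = (x - 4)*(x^5 - 18*x^4 + 122*x^3 - 380*x^2 + 525*x - 250) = (x - 4)*(x - 1)*(x^4 - 17*x^3 + 105*x^2 - 275*x + 250) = (x - 5)*(x - 4)*(x - 1)*(x^3 - 12*x^2 + 45*x - 50) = (x - 5)^2*(x - 4)*(x - 1)*(x^2 - 7*x + 10) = (x - 5)^3*(x - 4)*(x - 1)*(x - 2)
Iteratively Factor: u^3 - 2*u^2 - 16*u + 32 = (u - 2)*(u^2 - 16) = (u - 4)*(u - 2)*(u + 4)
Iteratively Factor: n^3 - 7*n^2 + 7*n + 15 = (n - 3)*(n^2 - 4*n - 5) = (n - 3)*(n + 1)*(n - 5)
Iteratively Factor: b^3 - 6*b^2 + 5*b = (b)*(b^2 - 6*b + 5) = b*(b - 5)*(b - 1)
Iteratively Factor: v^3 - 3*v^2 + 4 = (v + 1)*(v^2 - 4*v + 4) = (v - 2)*(v + 1)*(v - 2)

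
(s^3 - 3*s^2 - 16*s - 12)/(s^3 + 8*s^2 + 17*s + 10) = (s - 6)/(s + 5)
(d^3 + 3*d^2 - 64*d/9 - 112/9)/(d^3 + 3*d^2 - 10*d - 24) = (d^2 - d - 28/9)/(d^2 - d - 6)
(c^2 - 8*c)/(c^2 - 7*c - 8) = c/(c + 1)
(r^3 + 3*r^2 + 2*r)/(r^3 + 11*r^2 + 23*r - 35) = r*(r^2 + 3*r + 2)/(r^3 + 11*r^2 + 23*r - 35)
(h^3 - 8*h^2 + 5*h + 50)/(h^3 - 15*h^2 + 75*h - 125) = (h + 2)/(h - 5)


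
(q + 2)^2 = q^2 + 4*q + 4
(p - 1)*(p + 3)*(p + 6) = p^3 + 8*p^2 + 9*p - 18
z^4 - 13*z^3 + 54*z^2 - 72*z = z*(z - 6)*(z - 4)*(z - 3)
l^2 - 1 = (l - 1)*(l + 1)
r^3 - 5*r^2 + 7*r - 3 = (r - 3)*(r - 1)^2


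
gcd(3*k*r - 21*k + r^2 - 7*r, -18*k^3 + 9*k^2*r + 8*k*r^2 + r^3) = 3*k + r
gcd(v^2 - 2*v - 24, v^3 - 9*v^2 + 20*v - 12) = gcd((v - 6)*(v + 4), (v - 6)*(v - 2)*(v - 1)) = v - 6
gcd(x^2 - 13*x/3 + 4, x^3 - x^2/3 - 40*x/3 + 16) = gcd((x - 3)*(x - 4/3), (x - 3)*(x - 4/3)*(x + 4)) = x^2 - 13*x/3 + 4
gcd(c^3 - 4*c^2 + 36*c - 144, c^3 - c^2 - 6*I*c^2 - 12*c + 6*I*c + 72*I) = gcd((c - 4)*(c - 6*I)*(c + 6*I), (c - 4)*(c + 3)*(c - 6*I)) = c^2 + c*(-4 - 6*I) + 24*I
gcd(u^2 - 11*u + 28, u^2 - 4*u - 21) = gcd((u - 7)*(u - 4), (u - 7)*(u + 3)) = u - 7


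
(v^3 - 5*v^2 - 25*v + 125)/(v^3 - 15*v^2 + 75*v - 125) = (v + 5)/(v - 5)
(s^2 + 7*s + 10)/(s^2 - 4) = (s + 5)/(s - 2)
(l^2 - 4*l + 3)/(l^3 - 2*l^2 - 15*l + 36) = (l - 1)/(l^2 + l - 12)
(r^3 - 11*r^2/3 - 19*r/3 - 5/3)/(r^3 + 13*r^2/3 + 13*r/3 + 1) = (r - 5)/(r + 3)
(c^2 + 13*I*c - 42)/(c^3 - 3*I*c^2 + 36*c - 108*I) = (c + 7*I)/(c^2 - 9*I*c - 18)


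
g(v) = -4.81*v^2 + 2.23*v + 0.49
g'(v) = 2.23 - 9.62*v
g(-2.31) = -30.33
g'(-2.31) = 24.45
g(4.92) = -104.97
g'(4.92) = -45.10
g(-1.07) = -7.40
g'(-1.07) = 12.52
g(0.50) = 0.40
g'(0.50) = -2.58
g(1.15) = -3.31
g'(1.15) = -8.83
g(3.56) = -52.53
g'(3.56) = -32.02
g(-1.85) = -20.10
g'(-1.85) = 20.03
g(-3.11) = -52.97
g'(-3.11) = 32.15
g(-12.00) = -718.91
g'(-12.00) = 117.67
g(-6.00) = -186.05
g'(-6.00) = 59.95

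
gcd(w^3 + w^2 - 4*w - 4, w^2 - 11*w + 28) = 1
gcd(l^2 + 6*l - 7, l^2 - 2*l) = 1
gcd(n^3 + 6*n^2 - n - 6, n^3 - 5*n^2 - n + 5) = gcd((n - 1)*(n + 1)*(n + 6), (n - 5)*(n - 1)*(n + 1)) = n^2 - 1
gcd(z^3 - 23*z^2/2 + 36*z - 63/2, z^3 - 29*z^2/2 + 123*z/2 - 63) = z^2 - 17*z/2 + 21/2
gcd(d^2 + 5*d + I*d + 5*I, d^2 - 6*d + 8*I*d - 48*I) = 1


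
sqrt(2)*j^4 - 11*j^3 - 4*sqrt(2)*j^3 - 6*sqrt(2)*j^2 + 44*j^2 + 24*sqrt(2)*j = j*(j - 4)*(j - 6*sqrt(2))*(sqrt(2)*j + 1)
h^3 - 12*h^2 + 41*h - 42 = (h - 7)*(h - 3)*(h - 2)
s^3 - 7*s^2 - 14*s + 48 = (s - 8)*(s - 2)*(s + 3)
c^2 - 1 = (c - 1)*(c + 1)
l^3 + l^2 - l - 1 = (l - 1)*(l + 1)^2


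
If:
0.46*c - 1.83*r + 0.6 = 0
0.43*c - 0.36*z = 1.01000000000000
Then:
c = 0.837209302325581*z + 2.34883720930233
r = 0.210446054136485*z + 0.918286948786377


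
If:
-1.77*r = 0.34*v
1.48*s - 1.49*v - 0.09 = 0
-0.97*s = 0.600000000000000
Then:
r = 0.13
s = -0.62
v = -0.67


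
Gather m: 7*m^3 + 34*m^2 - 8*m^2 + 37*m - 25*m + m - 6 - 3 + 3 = 7*m^3 + 26*m^2 + 13*m - 6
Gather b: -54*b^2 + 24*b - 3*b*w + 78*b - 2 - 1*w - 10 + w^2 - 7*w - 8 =-54*b^2 + b*(102 - 3*w) + w^2 - 8*w - 20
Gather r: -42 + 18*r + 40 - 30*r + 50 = 48 - 12*r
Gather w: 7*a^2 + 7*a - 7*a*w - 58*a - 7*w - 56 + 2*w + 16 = 7*a^2 - 51*a + w*(-7*a - 5) - 40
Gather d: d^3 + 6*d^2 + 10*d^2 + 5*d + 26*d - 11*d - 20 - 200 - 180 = d^3 + 16*d^2 + 20*d - 400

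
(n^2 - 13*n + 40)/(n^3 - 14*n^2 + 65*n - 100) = (n - 8)/(n^2 - 9*n + 20)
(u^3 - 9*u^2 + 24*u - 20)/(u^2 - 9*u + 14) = (u^2 - 7*u + 10)/(u - 7)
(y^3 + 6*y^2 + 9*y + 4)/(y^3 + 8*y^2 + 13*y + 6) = (y + 4)/(y + 6)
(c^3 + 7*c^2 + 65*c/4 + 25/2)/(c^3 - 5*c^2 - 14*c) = (c^2 + 5*c + 25/4)/(c*(c - 7))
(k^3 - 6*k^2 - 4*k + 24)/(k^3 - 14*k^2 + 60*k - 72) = (k + 2)/(k - 6)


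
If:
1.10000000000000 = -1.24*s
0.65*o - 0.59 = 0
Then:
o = 0.91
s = -0.89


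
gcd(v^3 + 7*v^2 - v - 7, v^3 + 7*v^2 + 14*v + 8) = v + 1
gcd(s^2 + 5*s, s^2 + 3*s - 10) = s + 5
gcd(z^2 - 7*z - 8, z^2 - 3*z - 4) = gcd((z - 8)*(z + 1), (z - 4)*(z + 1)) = z + 1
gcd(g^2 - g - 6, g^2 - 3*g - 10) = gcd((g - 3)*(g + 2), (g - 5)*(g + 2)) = g + 2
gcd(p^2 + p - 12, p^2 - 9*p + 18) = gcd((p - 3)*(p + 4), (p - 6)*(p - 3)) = p - 3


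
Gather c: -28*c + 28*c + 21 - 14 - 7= 0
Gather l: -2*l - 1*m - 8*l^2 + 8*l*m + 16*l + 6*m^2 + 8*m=-8*l^2 + l*(8*m + 14) + 6*m^2 + 7*m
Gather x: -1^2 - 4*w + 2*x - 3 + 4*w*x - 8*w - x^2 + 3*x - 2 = -12*w - x^2 + x*(4*w + 5) - 6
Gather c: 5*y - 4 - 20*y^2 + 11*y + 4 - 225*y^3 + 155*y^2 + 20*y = -225*y^3 + 135*y^2 + 36*y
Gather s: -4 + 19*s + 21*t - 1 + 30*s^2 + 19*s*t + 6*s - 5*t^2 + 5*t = 30*s^2 + s*(19*t + 25) - 5*t^2 + 26*t - 5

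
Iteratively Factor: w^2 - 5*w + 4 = (w - 4)*(w - 1)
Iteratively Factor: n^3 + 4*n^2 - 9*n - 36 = (n + 4)*(n^2 - 9) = (n + 3)*(n + 4)*(n - 3)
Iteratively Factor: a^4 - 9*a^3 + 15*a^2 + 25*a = (a - 5)*(a^3 - 4*a^2 - 5*a) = (a - 5)^2*(a^2 + a) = a*(a - 5)^2*(a + 1)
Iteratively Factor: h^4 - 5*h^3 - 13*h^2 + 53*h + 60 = (h - 4)*(h^3 - h^2 - 17*h - 15) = (h - 4)*(h + 1)*(h^2 - 2*h - 15) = (h - 4)*(h + 1)*(h + 3)*(h - 5)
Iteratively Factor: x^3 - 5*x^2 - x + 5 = (x + 1)*(x^2 - 6*x + 5) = (x - 5)*(x + 1)*(x - 1)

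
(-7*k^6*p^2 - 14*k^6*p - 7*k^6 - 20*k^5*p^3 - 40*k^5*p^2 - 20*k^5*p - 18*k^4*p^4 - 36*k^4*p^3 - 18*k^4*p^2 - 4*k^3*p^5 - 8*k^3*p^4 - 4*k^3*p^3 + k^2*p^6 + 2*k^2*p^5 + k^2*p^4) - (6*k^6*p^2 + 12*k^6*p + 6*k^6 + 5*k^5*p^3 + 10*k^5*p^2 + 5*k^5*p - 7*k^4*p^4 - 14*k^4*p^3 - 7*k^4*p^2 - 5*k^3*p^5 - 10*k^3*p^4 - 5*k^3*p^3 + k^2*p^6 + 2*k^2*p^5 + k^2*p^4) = -13*k^6*p^2 - 26*k^6*p - 13*k^6 - 25*k^5*p^3 - 50*k^5*p^2 - 25*k^5*p - 11*k^4*p^4 - 22*k^4*p^3 - 11*k^4*p^2 + k^3*p^5 + 2*k^3*p^4 + k^3*p^3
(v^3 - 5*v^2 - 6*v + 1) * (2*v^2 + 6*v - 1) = 2*v^5 - 4*v^4 - 43*v^3 - 29*v^2 + 12*v - 1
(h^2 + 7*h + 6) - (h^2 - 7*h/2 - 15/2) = 21*h/2 + 27/2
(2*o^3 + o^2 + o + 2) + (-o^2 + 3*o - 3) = 2*o^3 + 4*o - 1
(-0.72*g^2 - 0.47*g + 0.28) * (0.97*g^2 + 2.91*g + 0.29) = -0.6984*g^4 - 2.5511*g^3 - 1.3049*g^2 + 0.6785*g + 0.0812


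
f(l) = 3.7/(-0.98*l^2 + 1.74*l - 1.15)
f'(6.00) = 0.05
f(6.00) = -0.14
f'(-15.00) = -0.00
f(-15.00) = -0.01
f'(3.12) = 0.58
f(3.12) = -0.70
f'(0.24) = -7.55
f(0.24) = -4.69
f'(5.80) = 0.06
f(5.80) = -0.15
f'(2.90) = 0.77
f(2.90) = -0.85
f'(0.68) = -8.54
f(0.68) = -8.81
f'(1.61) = 6.63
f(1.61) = -4.16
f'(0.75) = -6.36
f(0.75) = -9.34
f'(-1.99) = -0.29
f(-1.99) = -0.44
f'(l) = 3.7*(1.96*l - 1.74)/(-0.98*l^2 + 1.74*l - 1.15)^2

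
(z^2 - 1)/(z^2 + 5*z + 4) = (z - 1)/(z + 4)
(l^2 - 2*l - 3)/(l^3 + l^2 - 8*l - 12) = (l + 1)/(l^2 + 4*l + 4)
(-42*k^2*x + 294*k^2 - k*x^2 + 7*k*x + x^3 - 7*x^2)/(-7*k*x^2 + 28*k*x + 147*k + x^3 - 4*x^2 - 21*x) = (6*k + x)/(x + 3)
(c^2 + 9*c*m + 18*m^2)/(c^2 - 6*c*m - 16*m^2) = (c^2 + 9*c*m + 18*m^2)/(c^2 - 6*c*m - 16*m^2)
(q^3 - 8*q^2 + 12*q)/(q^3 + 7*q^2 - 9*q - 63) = q*(q^2 - 8*q + 12)/(q^3 + 7*q^2 - 9*q - 63)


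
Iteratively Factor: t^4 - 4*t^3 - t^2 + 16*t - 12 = (t - 2)*(t^3 - 2*t^2 - 5*t + 6) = (t - 3)*(t - 2)*(t^2 + t - 2) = (t - 3)*(t - 2)*(t + 2)*(t - 1)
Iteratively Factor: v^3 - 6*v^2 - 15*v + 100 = (v - 5)*(v^2 - v - 20) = (v - 5)*(v + 4)*(v - 5)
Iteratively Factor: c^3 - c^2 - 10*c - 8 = (c - 4)*(c^2 + 3*c + 2) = (c - 4)*(c + 1)*(c + 2)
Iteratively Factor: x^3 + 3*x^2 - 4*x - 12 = (x + 3)*(x^2 - 4) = (x + 2)*(x + 3)*(x - 2)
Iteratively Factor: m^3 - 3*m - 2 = (m + 1)*(m^2 - m - 2) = (m + 1)^2*(m - 2)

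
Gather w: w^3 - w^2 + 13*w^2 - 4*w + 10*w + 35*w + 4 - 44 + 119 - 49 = w^3 + 12*w^2 + 41*w + 30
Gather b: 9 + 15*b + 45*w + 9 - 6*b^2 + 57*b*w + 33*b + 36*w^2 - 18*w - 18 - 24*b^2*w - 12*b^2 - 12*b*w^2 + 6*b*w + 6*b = b^2*(-24*w - 18) + b*(-12*w^2 + 63*w + 54) + 36*w^2 + 27*w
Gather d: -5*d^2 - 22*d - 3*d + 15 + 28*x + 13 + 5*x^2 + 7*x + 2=-5*d^2 - 25*d + 5*x^2 + 35*x + 30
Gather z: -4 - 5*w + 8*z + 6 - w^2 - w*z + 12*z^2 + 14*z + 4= -w^2 - 5*w + 12*z^2 + z*(22 - w) + 6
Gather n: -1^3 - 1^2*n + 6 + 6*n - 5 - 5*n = 0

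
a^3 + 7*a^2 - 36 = (a - 2)*(a + 3)*(a + 6)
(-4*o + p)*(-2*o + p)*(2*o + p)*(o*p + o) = 16*o^4*p + 16*o^4 - 4*o^3*p^2 - 4*o^3*p - 4*o^2*p^3 - 4*o^2*p^2 + o*p^4 + o*p^3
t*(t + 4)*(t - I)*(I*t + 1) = I*t^4 + 2*t^3 + 4*I*t^3 + 8*t^2 - I*t^2 - 4*I*t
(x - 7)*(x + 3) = x^2 - 4*x - 21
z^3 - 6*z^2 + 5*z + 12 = (z - 4)*(z - 3)*(z + 1)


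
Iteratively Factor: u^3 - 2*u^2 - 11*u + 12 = (u + 3)*(u^2 - 5*u + 4) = (u - 4)*(u + 3)*(u - 1)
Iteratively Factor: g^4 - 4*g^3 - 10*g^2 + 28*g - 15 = (g - 5)*(g^3 + g^2 - 5*g + 3) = (g - 5)*(g + 3)*(g^2 - 2*g + 1) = (g - 5)*(g - 1)*(g + 3)*(g - 1)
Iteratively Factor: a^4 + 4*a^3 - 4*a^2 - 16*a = (a - 2)*(a^3 + 6*a^2 + 8*a) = a*(a - 2)*(a^2 + 6*a + 8) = a*(a - 2)*(a + 4)*(a + 2)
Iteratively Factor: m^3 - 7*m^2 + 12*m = (m)*(m^2 - 7*m + 12) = m*(m - 3)*(m - 4)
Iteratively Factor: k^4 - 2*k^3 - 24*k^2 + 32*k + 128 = (k - 4)*(k^3 + 2*k^2 - 16*k - 32) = (k - 4)*(k + 2)*(k^2 - 16) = (k - 4)*(k + 2)*(k + 4)*(k - 4)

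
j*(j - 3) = j^2 - 3*j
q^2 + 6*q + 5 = (q + 1)*(q + 5)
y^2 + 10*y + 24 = (y + 4)*(y + 6)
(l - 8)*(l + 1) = l^2 - 7*l - 8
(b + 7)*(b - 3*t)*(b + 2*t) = b^3 - b^2*t + 7*b^2 - 6*b*t^2 - 7*b*t - 42*t^2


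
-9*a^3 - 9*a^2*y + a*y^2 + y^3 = (-3*a + y)*(a + y)*(3*a + y)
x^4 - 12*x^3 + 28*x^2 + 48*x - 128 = (x - 8)*(x - 4)*(x - 2)*(x + 2)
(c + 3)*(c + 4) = c^2 + 7*c + 12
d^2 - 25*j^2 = (d - 5*j)*(d + 5*j)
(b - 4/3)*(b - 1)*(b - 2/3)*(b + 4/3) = b^4 - 5*b^3/3 - 10*b^2/9 + 80*b/27 - 32/27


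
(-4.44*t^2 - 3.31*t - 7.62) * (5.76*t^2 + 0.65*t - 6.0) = -25.5744*t^4 - 21.9516*t^3 - 19.4027*t^2 + 14.907*t + 45.72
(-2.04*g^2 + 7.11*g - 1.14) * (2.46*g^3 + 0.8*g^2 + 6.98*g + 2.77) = -5.0184*g^5 + 15.8586*g^4 - 11.3556*g^3 + 43.065*g^2 + 11.7375*g - 3.1578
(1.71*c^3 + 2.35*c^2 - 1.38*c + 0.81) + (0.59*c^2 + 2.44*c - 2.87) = 1.71*c^3 + 2.94*c^2 + 1.06*c - 2.06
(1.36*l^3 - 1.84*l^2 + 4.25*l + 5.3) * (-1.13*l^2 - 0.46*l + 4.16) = -1.5368*l^5 + 1.4536*l^4 + 1.7015*l^3 - 15.5984*l^2 + 15.242*l + 22.048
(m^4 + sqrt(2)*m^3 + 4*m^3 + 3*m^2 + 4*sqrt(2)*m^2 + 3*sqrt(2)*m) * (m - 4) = m^5 + sqrt(2)*m^4 - 13*m^3 - 13*sqrt(2)*m^2 - 12*m^2 - 12*sqrt(2)*m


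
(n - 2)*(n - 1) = n^2 - 3*n + 2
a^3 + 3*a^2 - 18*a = a*(a - 3)*(a + 6)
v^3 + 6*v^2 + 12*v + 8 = (v + 2)^3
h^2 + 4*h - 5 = (h - 1)*(h + 5)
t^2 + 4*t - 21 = (t - 3)*(t + 7)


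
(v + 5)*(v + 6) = v^2 + 11*v + 30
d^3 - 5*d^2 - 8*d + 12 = (d - 6)*(d - 1)*(d + 2)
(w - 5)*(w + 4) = w^2 - w - 20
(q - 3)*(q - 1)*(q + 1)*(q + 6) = q^4 + 3*q^3 - 19*q^2 - 3*q + 18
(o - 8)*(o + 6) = o^2 - 2*o - 48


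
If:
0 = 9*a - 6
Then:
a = 2/3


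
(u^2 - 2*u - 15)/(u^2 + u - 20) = (u^2 - 2*u - 15)/(u^2 + u - 20)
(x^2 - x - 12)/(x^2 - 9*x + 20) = (x + 3)/(x - 5)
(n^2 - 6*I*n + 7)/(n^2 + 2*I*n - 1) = (n - 7*I)/(n + I)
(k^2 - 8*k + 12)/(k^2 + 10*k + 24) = (k^2 - 8*k + 12)/(k^2 + 10*k + 24)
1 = 1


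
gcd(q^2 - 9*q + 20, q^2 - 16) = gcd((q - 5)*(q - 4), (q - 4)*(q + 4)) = q - 4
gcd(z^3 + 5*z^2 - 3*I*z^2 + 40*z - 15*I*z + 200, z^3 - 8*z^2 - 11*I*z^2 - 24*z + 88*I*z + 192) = z - 8*I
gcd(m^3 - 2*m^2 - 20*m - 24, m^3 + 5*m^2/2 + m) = m + 2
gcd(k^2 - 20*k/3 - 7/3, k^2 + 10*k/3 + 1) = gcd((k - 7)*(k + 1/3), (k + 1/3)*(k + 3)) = k + 1/3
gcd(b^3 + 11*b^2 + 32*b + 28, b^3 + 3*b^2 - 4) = b^2 + 4*b + 4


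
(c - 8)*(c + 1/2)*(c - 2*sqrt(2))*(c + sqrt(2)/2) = c^4 - 15*c^3/2 - 3*sqrt(2)*c^3/2 - 6*c^2 + 45*sqrt(2)*c^2/4 + 6*sqrt(2)*c + 15*c + 8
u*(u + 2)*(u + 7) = u^3 + 9*u^2 + 14*u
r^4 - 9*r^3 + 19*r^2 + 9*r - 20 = (r - 5)*(r - 4)*(r - 1)*(r + 1)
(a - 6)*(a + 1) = a^2 - 5*a - 6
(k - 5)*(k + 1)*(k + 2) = k^3 - 2*k^2 - 13*k - 10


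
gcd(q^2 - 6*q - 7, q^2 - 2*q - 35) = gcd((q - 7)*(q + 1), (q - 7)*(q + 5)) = q - 7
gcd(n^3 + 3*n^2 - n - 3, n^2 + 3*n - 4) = n - 1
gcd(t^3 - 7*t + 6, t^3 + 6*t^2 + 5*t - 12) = t^2 + 2*t - 3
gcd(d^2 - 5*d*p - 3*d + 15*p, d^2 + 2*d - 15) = d - 3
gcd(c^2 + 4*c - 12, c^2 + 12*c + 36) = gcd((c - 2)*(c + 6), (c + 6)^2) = c + 6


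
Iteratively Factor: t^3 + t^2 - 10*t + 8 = (t + 4)*(t^2 - 3*t + 2) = (t - 2)*(t + 4)*(t - 1)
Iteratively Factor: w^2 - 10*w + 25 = (w - 5)*(w - 5)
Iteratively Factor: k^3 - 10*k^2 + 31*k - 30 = (k - 5)*(k^2 - 5*k + 6) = (k - 5)*(k - 3)*(k - 2)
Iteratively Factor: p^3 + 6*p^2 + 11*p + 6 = (p + 1)*(p^2 + 5*p + 6) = (p + 1)*(p + 2)*(p + 3)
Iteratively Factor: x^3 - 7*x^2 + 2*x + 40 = (x + 2)*(x^2 - 9*x + 20) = (x - 4)*(x + 2)*(x - 5)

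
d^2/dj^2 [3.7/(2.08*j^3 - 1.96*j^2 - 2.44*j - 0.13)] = ((14.504 - 46.176*j)*(-2.08*j^3 + 1.96*j^2 + 2.44*j + 0.13) - 3.7*(-12.48*j^2 + 7.84*j + 4.88)*(-6.24*j^2 + 3.92*j + 2.44))/(-2.08*j^3 + 1.96*j^2 + 2.44*j + 0.13)^3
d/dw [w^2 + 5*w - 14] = 2*w + 5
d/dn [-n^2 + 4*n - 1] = 4 - 2*n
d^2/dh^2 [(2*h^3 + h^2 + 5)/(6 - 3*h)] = 2*(-2*h^3 + 12*h^2 - 24*h - 9)/(3*(h^3 - 6*h^2 + 12*h - 8))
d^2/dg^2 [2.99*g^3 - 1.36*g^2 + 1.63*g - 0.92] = 17.94*g - 2.72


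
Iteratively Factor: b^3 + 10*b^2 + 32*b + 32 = (b + 2)*(b^2 + 8*b + 16) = (b + 2)*(b + 4)*(b + 4)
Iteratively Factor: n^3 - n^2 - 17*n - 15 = (n + 3)*(n^2 - 4*n - 5) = (n - 5)*(n + 3)*(n + 1)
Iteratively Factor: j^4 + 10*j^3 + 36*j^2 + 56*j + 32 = (j + 2)*(j^3 + 8*j^2 + 20*j + 16) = (j + 2)^2*(j^2 + 6*j + 8) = (j + 2)^3*(j + 4)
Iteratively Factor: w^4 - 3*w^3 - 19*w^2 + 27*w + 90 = (w + 3)*(w^3 - 6*w^2 - w + 30) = (w - 3)*(w + 3)*(w^2 - 3*w - 10) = (w - 5)*(w - 3)*(w + 3)*(w + 2)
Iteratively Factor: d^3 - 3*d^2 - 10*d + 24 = (d - 4)*(d^2 + d - 6) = (d - 4)*(d + 3)*(d - 2)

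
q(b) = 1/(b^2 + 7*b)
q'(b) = (-2*b - 7)/(b^2 + 7*b)^2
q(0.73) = 0.18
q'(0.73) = -0.27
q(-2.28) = -0.09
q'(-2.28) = -0.02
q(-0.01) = -14.31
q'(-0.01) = -1428.57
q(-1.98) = -0.10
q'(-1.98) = -0.03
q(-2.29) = -0.09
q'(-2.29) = -0.02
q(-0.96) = -0.17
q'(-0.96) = -0.15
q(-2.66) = -0.09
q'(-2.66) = -0.01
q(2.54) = 0.04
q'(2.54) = -0.02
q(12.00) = 0.00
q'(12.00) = 0.00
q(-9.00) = 0.06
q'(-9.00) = 0.03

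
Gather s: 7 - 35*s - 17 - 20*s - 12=-55*s - 22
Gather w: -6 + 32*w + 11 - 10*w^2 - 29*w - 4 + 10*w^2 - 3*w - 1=0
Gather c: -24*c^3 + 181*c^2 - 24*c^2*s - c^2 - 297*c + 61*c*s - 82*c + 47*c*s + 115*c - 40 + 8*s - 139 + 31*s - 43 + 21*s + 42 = -24*c^3 + c^2*(180 - 24*s) + c*(108*s - 264) + 60*s - 180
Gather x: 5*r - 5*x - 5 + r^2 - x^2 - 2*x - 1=r^2 + 5*r - x^2 - 7*x - 6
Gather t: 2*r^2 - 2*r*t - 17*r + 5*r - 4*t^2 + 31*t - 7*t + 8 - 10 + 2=2*r^2 - 12*r - 4*t^2 + t*(24 - 2*r)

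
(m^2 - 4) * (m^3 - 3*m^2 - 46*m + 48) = m^5 - 3*m^4 - 50*m^3 + 60*m^2 + 184*m - 192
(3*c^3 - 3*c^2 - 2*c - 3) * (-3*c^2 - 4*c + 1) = -9*c^5 - 3*c^4 + 21*c^3 + 14*c^2 + 10*c - 3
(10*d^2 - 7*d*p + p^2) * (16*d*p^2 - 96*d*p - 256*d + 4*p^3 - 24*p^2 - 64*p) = 160*d^3*p^2 - 960*d^3*p - 2560*d^3 - 72*d^2*p^3 + 432*d^2*p^2 + 1152*d^2*p - 12*d*p^4 + 72*d*p^3 + 192*d*p^2 + 4*p^5 - 24*p^4 - 64*p^3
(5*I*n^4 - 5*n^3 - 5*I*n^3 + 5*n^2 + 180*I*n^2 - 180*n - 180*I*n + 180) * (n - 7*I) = 5*I*n^5 + 30*n^4 - 5*I*n^4 - 30*n^3 + 215*I*n^3 + 1080*n^2 - 215*I*n^2 - 1080*n + 1260*I*n - 1260*I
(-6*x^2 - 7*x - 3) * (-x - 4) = 6*x^3 + 31*x^2 + 31*x + 12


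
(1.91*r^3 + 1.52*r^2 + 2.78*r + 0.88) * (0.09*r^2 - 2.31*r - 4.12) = 0.1719*r^5 - 4.2753*r^4 - 11.1302*r^3 - 12.605*r^2 - 13.4864*r - 3.6256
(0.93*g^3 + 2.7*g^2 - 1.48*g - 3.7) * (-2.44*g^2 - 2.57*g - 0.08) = -2.2692*g^5 - 8.9781*g^4 - 3.4022*g^3 + 12.6156*g^2 + 9.6274*g + 0.296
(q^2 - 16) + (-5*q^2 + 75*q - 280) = -4*q^2 + 75*q - 296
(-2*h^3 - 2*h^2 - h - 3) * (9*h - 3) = -18*h^4 - 12*h^3 - 3*h^2 - 24*h + 9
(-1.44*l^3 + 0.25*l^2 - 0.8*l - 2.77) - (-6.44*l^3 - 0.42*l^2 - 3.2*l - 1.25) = 5.0*l^3 + 0.67*l^2 + 2.4*l - 1.52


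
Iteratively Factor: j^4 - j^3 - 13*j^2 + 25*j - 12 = (j - 1)*(j^3 - 13*j + 12) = (j - 1)^2*(j^2 + j - 12) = (j - 1)^2*(j + 4)*(j - 3)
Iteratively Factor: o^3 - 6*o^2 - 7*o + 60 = (o - 4)*(o^2 - 2*o - 15) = (o - 5)*(o - 4)*(o + 3)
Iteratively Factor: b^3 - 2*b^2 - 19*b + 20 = (b - 5)*(b^2 + 3*b - 4) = (b - 5)*(b + 4)*(b - 1)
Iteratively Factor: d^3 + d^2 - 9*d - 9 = (d + 1)*(d^2 - 9) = (d + 1)*(d + 3)*(d - 3)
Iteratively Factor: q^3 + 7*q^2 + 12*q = (q + 4)*(q^2 + 3*q) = q*(q + 4)*(q + 3)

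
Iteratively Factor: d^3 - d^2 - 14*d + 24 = (d - 2)*(d^2 + d - 12) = (d - 2)*(d + 4)*(d - 3)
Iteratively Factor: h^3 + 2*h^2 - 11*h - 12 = (h - 3)*(h^2 + 5*h + 4) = (h - 3)*(h + 4)*(h + 1)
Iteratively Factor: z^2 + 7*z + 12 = (z + 3)*(z + 4)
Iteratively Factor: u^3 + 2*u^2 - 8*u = (u)*(u^2 + 2*u - 8) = u*(u + 4)*(u - 2)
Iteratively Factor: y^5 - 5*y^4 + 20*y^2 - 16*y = (y)*(y^4 - 5*y^3 + 20*y - 16) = y*(y - 1)*(y^3 - 4*y^2 - 4*y + 16) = y*(y - 4)*(y - 1)*(y^2 - 4) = y*(y - 4)*(y - 1)*(y + 2)*(y - 2)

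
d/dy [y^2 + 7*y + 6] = 2*y + 7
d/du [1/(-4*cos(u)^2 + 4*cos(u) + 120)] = (1 - 2*cos(u))*sin(u)/(4*(sin(u)^2 + cos(u) + 29)^2)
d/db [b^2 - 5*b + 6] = 2*b - 5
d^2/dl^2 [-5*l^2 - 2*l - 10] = -10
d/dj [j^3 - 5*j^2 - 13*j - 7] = 3*j^2 - 10*j - 13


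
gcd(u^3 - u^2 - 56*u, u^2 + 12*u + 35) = u + 7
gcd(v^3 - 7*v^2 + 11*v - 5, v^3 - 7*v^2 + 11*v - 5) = v^3 - 7*v^2 + 11*v - 5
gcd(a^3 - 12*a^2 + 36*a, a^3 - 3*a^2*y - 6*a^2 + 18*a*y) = a^2 - 6*a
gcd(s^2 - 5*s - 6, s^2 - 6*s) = s - 6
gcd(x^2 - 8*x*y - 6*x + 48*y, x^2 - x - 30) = x - 6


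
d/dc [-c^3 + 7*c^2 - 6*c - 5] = -3*c^2 + 14*c - 6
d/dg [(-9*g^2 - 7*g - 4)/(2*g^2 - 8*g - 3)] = (86*g^2 + 70*g - 11)/(4*g^4 - 32*g^3 + 52*g^2 + 48*g + 9)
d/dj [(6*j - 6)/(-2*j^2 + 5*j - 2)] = 6*(2*j^2 - 4*j + 3)/(4*j^4 - 20*j^3 + 33*j^2 - 20*j + 4)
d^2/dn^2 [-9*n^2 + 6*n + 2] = -18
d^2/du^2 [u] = 0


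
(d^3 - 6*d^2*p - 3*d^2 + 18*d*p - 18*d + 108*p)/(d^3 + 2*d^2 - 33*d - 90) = (d - 6*p)/(d + 5)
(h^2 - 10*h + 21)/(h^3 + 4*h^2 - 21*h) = (h - 7)/(h*(h + 7))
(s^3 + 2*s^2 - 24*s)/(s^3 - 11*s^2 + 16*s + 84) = s*(s^2 + 2*s - 24)/(s^3 - 11*s^2 + 16*s + 84)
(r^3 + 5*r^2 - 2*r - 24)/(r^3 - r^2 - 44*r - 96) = (r - 2)/(r - 8)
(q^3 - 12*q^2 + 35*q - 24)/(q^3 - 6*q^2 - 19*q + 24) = (q - 3)/(q + 3)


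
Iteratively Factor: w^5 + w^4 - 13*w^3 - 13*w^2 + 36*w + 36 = (w + 3)*(w^4 - 2*w^3 - 7*w^2 + 8*w + 12) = (w + 1)*(w + 3)*(w^3 - 3*w^2 - 4*w + 12) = (w + 1)*(w + 2)*(w + 3)*(w^2 - 5*w + 6) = (w - 3)*(w + 1)*(w + 2)*(w + 3)*(w - 2)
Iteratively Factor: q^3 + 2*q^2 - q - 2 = (q + 1)*(q^2 + q - 2) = (q + 1)*(q + 2)*(q - 1)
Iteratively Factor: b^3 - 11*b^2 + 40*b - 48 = (b - 4)*(b^2 - 7*b + 12) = (b - 4)*(b - 3)*(b - 4)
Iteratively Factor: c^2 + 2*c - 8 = (c - 2)*(c + 4)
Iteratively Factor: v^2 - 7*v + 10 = (v - 2)*(v - 5)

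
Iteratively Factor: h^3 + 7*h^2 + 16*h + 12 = (h + 2)*(h^2 + 5*h + 6) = (h + 2)*(h + 3)*(h + 2)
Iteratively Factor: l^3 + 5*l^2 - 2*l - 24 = (l + 4)*(l^2 + l - 6) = (l + 3)*(l + 4)*(l - 2)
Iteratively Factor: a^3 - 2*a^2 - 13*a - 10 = (a + 2)*(a^2 - 4*a - 5) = (a - 5)*(a + 2)*(a + 1)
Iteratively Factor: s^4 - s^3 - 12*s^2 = (s)*(s^3 - s^2 - 12*s) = s^2*(s^2 - s - 12) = s^2*(s - 4)*(s + 3)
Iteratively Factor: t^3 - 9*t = (t)*(t^2 - 9) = t*(t - 3)*(t + 3)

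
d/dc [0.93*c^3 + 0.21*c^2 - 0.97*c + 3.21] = 2.79*c^2 + 0.42*c - 0.97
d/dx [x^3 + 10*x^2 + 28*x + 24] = 3*x^2 + 20*x + 28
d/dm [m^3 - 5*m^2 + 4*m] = 3*m^2 - 10*m + 4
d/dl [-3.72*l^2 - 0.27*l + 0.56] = -7.44*l - 0.27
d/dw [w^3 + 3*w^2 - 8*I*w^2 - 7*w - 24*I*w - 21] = 3*w^2 + w*(6 - 16*I) - 7 - 24*I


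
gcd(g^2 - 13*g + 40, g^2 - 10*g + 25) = g - 5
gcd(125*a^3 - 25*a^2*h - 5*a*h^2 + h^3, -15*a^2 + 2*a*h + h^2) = 5*a + h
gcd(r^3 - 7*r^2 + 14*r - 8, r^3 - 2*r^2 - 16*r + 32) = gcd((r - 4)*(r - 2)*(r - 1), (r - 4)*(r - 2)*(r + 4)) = r^2 - 6*r + 8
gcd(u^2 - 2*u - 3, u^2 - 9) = u - 3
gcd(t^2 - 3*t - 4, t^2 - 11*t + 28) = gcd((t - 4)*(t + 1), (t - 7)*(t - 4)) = t - 4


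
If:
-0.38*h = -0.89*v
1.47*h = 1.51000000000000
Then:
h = 1.03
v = 0.44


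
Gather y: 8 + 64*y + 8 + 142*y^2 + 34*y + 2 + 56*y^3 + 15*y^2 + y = 56*y^3 + 157*y^2 + 99*y + 18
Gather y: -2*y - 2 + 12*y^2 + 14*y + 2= 12*y^2 + 12*y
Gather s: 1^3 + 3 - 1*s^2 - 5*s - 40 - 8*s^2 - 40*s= -9*s^2 - 45*s - 36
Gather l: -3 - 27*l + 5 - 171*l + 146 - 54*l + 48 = 196 - 252*l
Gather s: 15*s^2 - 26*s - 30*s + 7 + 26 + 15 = 15*s^2 - 56*s + 48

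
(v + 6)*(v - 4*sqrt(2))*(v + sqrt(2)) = v^3 - 3*sqrt(2)*v^2 + 6*v^2 - 18*sqrt(2)*v - 8*v - 48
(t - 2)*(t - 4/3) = t^2 - 10*t/3 + 8/3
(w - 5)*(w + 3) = w^2 - 2*w - 15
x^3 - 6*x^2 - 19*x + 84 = (x - 7)*(x - 3)*(x + 4)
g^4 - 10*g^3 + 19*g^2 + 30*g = g*(g - 6)*(g - 5)*(g + 1)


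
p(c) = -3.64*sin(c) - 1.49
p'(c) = -3.64*cos(c)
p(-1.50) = 2.14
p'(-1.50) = -0.26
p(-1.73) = 2.10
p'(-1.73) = 0.58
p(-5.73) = -3.40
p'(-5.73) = -3.10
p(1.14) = -4.80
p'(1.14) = -1.52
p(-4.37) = -4.92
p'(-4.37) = 1.22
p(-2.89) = -0.58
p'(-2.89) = 3.53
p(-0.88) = 1.32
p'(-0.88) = -2.32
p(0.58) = -3.48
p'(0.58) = -3.04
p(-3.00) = -0.98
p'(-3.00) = 3.60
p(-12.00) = -3.44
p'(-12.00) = -3.07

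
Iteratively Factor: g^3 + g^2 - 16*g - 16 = (g - 4)*(g^2 + 5*g + 4) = (g - 4)*(g + 1)*(g + 4)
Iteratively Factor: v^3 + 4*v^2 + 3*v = (v + 1)*(v^2 + 3*v) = v*(v + 1)*(v + 3)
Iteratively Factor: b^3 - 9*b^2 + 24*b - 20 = (b - 2)*(b^2 - 7*b + 10) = (b - 2)^2*(b - 5)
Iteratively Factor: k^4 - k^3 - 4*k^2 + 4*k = (k - 2)*(k^3 + k^2 - 2*k) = k*(k - 2)*(k^2 + k - 2) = k*(k - 2)*(k - 1)*(k + 2)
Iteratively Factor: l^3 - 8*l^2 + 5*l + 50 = (l - 5)*(l^2 - 3*l - 10) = (l - 5)^2*(l + 2)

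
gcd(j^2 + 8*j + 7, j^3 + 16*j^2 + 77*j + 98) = j + 7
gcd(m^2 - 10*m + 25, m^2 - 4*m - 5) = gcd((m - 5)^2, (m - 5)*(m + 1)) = m - 5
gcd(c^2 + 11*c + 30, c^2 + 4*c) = 1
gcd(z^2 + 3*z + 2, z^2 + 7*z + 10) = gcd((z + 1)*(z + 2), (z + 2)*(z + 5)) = z + 2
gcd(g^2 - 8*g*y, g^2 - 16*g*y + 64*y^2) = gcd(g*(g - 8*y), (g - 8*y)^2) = -g + 8*y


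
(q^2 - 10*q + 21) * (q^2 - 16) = q^4 - 10*q^3 + 5*q^2 + 160*q - 336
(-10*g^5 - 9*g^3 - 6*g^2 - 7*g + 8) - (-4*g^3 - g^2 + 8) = -10*g^5 - 5*g^3 - 5*g^2 - 7*g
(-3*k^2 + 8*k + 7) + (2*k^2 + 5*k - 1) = -k^2 + 13*k + 6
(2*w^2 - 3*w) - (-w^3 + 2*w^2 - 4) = w^3 - 3*w + 4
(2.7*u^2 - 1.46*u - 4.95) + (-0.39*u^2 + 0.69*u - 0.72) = 2.31*u^2 - 0.77*u - 5.67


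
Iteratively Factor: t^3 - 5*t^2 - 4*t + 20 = (t + 2)*(t^2 - 7*t + 10) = (t - 5)*(t + 2)*(t - 2)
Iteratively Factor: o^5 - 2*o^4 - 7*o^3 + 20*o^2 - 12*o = (o - 2)*(o^4 - 7*o^2 + 6*o) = (o - 2)*(o + 3)*(o^3 - 3*o^2 + 2*o) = (o - 2)^2*(o + 3)*(o^2 - o) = (o - 2)^2*(o - 1)*(o + 3)*(o)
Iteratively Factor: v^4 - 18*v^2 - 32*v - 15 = (v + 3)*(v^3 - 3*v^2 - 9*v - 5) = (v + 1)*(v + 3)*(v^2 - 4*v - 5) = (v + 1)^2*(v + 3)*(v - 5)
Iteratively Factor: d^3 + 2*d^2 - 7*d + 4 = (d - 1)*(d^2 + 3*d - 4) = (d - 1)^2*(d + 4)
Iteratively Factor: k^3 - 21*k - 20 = (k - 5)*(k^2 + 5*k + 4) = (k - 5)*(k + 1)*(k + 4)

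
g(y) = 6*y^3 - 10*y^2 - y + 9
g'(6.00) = 527.00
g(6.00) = 939.00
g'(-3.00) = 221.00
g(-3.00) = -240.00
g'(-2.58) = 170.42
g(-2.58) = -158.03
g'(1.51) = 9.84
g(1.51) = 5.35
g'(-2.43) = 153.89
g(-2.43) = -133.71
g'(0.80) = -5.48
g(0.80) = 4.87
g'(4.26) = 240.46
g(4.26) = 287.12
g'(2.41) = 55.35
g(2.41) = 32.49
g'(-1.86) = 98.47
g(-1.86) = -62.35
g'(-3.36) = 269.41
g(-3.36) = -328.13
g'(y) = 18*y^2 - 20*y - 1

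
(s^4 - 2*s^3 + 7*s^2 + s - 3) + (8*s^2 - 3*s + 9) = s^4 - 2*s^3 + 15*s^2 - 2*s + 6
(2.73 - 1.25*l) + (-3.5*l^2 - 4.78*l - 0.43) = -3.5*l^2 - 6.03*l + 2.3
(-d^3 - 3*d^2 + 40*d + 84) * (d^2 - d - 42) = -d^5 - 2*d^4 + 85*d^3 + 170*d^2 - 1764*d - 3528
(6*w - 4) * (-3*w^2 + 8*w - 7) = -18*w^3 + 60*w^2 - 74*w + 28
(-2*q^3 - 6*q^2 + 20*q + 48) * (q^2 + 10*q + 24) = -2*q^5 - 26*q^4 - 88*q^3 + 104*q^2 + 960*q + 1152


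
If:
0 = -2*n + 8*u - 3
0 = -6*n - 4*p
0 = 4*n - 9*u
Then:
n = 27/14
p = -81/28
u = 6/7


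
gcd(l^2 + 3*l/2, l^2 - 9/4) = l + 3/2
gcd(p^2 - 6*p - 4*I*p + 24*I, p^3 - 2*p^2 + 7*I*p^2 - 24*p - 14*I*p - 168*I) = p - 6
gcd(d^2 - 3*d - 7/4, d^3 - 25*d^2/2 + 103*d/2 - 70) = d - 7/2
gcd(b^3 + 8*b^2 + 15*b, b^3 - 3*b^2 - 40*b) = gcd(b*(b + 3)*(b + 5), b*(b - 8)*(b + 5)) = b^2 + 5*b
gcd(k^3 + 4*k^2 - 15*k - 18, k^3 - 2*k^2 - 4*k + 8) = 1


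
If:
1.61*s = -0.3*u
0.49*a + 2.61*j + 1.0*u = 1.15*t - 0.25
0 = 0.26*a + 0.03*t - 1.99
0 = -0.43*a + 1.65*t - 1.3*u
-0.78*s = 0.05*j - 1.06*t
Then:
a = 7.62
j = -0.57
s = 0.41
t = 0.27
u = -2.18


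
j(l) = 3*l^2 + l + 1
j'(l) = 6*l + 1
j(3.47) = 40.59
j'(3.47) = 21.82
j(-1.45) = 5.86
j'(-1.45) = -7.70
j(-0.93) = 2.66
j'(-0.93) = -4.58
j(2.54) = 22.89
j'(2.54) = 16.24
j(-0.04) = 0.96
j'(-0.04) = 0.76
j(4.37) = 62.66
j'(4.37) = 27.22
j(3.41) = 39.29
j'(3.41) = 21.46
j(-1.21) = 4.18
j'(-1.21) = -6.26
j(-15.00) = 661.00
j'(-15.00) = -89.00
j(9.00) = 253.00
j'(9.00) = 55.00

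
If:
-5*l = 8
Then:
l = -8/5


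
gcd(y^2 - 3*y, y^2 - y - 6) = y - 3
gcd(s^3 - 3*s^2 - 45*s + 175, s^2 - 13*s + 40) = s - 5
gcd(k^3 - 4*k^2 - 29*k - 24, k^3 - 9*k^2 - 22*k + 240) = k - 8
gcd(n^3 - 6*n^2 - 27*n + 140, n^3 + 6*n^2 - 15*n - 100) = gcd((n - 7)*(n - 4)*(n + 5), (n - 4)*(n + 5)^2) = n^2 + n - 20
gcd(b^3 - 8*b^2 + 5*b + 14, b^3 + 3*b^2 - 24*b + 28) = b - 2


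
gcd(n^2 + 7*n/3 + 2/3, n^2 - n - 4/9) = n + 1/3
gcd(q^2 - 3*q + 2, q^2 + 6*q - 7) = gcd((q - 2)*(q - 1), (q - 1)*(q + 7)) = q - 1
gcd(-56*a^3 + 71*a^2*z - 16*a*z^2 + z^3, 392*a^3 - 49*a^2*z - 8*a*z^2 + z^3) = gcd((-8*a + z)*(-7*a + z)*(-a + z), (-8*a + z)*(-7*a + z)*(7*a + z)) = 56*a^2 - 15*a*z + z^2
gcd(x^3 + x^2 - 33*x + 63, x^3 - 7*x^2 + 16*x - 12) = x - 3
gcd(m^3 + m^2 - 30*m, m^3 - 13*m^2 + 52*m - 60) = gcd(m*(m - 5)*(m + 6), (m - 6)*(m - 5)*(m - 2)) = m - 5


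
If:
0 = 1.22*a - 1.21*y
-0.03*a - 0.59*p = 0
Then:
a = 0.991803278688525*y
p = -0.0504306751875521*y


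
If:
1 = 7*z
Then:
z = 1/7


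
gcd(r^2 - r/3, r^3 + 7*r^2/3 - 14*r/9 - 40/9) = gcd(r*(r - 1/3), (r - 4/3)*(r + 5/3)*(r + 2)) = 1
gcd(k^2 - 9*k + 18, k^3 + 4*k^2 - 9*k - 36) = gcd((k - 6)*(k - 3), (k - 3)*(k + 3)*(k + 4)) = k - 3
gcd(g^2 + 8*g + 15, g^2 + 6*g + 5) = g + 5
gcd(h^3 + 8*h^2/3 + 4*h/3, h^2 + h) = h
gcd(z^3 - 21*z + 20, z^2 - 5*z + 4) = z^2 - 5*z + 4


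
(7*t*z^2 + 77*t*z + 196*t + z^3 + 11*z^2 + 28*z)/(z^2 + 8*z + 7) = (7*t*z + 28*t + z^2 + 4*z)/(z + 1)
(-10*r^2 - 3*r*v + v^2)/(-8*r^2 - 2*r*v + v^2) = (5*r - v)/(4*r - v)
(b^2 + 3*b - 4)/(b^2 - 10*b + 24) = (b^2 + 3*b - 4)/(b^2 - 10*b + 24)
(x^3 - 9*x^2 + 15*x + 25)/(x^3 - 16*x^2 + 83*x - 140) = (x^2 - 4*x - 5)/(x^2 - 11*x + 28)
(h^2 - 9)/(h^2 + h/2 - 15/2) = 2*(h - 3)/(2*h - 5)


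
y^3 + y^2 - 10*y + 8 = (y - 2)*(y - 1)*(y + 4)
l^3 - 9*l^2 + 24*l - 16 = (l - 4)^2*(l - 1)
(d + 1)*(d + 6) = d^2 + 7*d + 6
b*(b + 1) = b^2 + b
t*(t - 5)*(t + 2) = t^3 - 3*t^2 - 10*t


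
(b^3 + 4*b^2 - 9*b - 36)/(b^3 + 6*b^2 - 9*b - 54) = (b + 4)/(b + 6)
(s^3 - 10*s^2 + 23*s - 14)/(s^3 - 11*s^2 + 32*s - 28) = (s - 1)/(s - 2)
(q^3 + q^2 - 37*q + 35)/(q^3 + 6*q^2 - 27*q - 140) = (q - 1)/(q + 4)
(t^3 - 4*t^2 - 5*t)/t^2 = t - 4 - 5/t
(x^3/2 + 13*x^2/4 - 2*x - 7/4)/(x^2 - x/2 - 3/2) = (-2*x^3 - 13*x^2 + 8*x + 7)/(2*(-2*x^2 + x + 3))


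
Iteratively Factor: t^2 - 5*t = (t - 5)*(t)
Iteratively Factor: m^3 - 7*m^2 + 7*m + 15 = (m - 5)*(m^2 - 2*m - 3) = (m - 5)*(m + 1)*(m - 3)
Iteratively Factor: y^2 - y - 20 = (y + 4)*(y - 5)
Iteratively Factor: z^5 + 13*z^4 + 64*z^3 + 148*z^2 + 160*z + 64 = (z + 2)*(z^4 + 11*z^3 + 42*z^2 + 64*z + 32) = (z + 2)*(z + 4)*(z^3 + 7*z^2 + 14*z + 8) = (z + 2)*(z + 4)^2*(z^2 + 3*z + 2) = (z + 1)*(z + 2)*(z + 4)^2*(z + 2)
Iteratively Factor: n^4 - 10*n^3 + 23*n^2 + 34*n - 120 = (n + 2)*(n^3 - 12*n^2 + 47*n - 60) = (n - 4)*(n + 2)*(n^2 - 8*n + 15) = (n - 4)*(n - 3)*(n + 2)*(n - 5)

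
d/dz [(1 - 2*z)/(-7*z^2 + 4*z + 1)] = 2*(-7*z^2 + 7*z - 3)/(49*z^4 - 56*z^3 + 2*z^2 + 8*z + 1)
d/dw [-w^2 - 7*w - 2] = -2*w - 7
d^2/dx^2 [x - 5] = 0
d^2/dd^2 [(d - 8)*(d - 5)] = 2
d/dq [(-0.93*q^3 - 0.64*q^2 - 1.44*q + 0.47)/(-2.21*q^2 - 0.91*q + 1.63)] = (2.0553*q^4 + 1.6926*q^3 - 7.1477*q^2 - 0.0089999999999999*q - 1.9195)/(4.8841*q^4 + 4.0222*q^3 - 6.3765*q^2 - 2.9666*q + 2.6569)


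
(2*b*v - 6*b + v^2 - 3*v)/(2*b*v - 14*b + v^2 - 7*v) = (v - 3)/(v - 7)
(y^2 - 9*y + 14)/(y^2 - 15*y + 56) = (y - 2)/(y - 8)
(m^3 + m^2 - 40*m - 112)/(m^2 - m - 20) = (m^2 - 3*m - 28)/(m - 5)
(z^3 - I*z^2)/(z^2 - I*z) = z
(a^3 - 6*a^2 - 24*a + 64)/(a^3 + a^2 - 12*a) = (a^2 - 10*a + 16)/(a*(a - 3))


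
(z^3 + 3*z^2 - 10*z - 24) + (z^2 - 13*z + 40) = z^3 + 4*z^2 - 23*z + 16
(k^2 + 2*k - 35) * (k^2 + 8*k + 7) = k^4 + 10*k^3 - 12*k^2 - 266*k - 245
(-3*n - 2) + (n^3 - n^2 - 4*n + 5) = n^3 - n^2 - 7*n + 3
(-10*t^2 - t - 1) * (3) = -30*t^2 - 3*t - 3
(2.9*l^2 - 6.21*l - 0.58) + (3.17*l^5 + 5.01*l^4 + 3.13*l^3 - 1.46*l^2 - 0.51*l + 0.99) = 3.17*l^5 + 5.01*l^4 + 3.13*l^3 + 1.44*l^2 - 6.72*l + 0.41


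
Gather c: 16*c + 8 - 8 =16*c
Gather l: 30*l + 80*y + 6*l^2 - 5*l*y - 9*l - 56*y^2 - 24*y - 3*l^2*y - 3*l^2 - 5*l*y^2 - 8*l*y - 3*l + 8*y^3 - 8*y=l^2*(3 - 3*y) + l*(-5*y^2 - 13*y + 18) + 8*y^3 - 56*y^2 + 48*y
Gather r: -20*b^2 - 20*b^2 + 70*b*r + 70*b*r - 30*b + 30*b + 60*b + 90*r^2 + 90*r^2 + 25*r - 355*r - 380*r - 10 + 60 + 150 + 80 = -40*b^2 + 60*b + 180*r^2 + r*(140*b - 710) + 280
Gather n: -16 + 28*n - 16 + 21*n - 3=49*n - 35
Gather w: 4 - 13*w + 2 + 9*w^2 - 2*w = 9*w^2 - 15*w + 6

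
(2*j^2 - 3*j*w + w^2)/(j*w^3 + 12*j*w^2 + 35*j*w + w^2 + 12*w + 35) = (2*j^2 - 3*j*w + w^2)/(j*w^3 + 12*j*w^2 + 35*j*w + w^2 + 12*w + 35)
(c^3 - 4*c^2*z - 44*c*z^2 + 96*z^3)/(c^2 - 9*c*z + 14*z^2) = (-c^2 + 2*c*z + 48*z^2)/(-c + 7*z)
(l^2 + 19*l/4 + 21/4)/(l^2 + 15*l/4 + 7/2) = (l + 3)/(l + 2)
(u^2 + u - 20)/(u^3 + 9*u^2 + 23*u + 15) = (u - 4)/(u^2 + 4*u + 3)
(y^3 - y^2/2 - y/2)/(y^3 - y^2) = (y + 1/2)/y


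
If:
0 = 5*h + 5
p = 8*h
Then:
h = -1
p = -8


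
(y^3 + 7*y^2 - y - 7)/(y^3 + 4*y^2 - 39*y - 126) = (y^2 - 1)/(y^2 - 3*y - 18)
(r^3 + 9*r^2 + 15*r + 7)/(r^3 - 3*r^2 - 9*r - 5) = (r + 7)/(r - 5)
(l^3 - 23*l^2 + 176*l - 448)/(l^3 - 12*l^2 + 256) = (l - 7)/(l + 4)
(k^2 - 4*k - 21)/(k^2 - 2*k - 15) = (k - 7)/(k - 5)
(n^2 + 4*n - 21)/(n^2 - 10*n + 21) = (n + 7)/(n - 7)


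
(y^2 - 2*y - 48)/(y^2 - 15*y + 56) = (y + 6)/(y - 7)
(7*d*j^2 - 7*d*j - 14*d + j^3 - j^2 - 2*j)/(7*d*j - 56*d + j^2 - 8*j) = (j^2 - j - 2)/(j - 8)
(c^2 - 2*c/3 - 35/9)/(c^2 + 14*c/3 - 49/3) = (c + 5/3)/(c + 7)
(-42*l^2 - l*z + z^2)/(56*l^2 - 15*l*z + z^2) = (6*l + z)/(-8*l + z)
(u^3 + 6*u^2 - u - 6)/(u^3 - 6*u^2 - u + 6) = (u + 6)/(u - 6)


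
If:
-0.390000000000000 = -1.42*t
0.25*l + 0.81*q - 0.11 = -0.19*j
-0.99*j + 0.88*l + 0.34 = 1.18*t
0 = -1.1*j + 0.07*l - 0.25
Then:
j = -0.25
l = -0.29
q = 0.28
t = 0.27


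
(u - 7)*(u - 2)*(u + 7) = u^3 - 2*u^2 - 49*u + 98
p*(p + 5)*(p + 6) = p^3 + 11*p^2 + 30*p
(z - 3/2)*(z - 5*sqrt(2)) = z^2 - 5*sqrt(2)*z - 3*z/2 + 15*sqrt(2)/2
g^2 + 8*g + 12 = (g + 2)*(g + 6)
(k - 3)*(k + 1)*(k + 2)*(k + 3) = k^4 + 3*k^3 - 7*k^2 - 27*k - 18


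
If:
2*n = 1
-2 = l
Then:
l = -2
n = 1/2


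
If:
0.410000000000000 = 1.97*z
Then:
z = 0.21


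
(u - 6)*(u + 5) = u^2 - u - 30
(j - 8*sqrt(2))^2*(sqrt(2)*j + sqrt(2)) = sqrt(2)*j^3 - 32*j^2 + sqrt(2)*j^2 - 32*j + 128*sqrt(2)*j + 128*sqrt(2)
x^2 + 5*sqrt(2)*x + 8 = (x + sqrt(2))*(x + 4*sqrt(2))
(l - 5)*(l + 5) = l^2 - 25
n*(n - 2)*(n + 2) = n^3 - 4*n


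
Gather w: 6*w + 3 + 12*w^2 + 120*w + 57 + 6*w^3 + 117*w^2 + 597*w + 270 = 6*w^3 + 129*w^2 + 723*w + 330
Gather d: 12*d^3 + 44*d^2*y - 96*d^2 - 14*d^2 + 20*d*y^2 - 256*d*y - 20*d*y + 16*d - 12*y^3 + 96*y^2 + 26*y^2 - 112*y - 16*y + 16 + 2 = 12*d^3 + d^2*(44*y - 110) + d*(20*y^2 - 276*y + 16) - 12*y^3 + 122*y^2 - 128*y + 18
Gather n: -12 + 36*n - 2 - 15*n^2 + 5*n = -15*n^2 + 41*n - 14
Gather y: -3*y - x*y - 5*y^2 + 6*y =-5*y^2 + y*(3 - x)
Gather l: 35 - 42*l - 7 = 28 - 42*l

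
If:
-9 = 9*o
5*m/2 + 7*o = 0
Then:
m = 14/5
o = -1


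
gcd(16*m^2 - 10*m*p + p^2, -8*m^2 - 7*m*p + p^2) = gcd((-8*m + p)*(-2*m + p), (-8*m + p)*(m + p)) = -8*m + p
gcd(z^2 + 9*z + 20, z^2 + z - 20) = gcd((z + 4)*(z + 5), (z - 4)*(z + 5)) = z + 5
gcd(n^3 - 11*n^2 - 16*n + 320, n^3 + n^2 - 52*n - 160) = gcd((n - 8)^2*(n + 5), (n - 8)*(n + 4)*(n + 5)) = n^2 - 3*n - 40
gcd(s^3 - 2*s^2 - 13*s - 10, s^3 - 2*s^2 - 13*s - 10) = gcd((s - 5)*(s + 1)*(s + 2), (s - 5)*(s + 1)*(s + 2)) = s^3 - 2*s^2 - 13*s - 10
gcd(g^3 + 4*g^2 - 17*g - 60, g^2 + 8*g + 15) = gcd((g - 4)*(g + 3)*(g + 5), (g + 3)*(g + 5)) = g^2 + 8*g + 15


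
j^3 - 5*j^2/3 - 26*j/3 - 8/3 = (j - 4)*(j + 1/3)*(j + 2)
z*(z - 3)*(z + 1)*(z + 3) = z^4 + z^3 - 9*z^2 - 9*z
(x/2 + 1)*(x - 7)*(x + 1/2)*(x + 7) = x^4/2 + 5*x^3/4 - 24*x^2 - 245*x/4 - 49/2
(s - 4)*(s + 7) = s^2 + 3*s - 28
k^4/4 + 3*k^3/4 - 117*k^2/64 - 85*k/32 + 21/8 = (k/4 + 1)*(k - 2)*(k - 3/4)*(k + 7/4)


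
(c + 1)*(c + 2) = c^2 + 3*c + 2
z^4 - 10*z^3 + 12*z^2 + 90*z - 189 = (z - 7)*(z - 3)^2*(z + 3)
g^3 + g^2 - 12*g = g*(g - 3)*(g + 4)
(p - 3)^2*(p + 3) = p^3 - 3*p^2 - 9*p + 27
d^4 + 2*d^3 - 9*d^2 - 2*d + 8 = (d - 2)*(d - 1)*(d + 1)*(d + 4)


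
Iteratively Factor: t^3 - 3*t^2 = (t - 3)*(t^2) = t*(t - 3)*(t)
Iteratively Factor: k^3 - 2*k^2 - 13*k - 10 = (k + 2)*(k^2 - 4*k - 5) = (k + 1)*(k + 2)*(k - 5)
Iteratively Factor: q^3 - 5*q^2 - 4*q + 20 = (q - 2)*(q^2 - 3*q - 10) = (q - 2)*(q + 2)*(q - 5)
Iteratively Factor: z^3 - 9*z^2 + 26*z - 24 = (z - 4)*(z^2 - 5*z + 6) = (z - 4)*(z - 2)*(z - 3)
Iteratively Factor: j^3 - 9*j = (j - 3)*(j^2 + 3*j) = (j - 3)*(j + 3)*(j)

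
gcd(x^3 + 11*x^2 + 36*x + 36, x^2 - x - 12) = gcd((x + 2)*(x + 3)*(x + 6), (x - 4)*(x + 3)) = x + 3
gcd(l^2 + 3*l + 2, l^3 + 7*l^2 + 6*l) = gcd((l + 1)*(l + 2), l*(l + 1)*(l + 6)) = l + 1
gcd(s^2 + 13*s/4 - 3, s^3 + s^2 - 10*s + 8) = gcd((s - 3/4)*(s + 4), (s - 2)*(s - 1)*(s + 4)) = s + 4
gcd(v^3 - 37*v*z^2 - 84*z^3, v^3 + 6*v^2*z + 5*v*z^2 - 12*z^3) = v^2 + 7*v*z + 12*z^2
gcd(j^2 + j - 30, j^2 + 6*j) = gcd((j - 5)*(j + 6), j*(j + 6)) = j + 6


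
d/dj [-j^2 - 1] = -2*j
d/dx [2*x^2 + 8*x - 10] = 4*x + 8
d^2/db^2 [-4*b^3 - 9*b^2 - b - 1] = -24*b - 18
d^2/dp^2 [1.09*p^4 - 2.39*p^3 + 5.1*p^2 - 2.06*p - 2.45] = 13.08*p^2 - 14.34*p + 10.2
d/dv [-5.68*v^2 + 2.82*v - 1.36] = 2.82 - 11.36*v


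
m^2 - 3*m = m*(m - 3)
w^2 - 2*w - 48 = (w - 8)*(w + 6)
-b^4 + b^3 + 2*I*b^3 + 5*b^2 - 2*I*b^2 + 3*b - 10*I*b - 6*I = (b - 3)*(b - 2*I)*(-I*b - I)^2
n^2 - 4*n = n*(n - 4)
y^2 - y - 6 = (y - 3)*(y + 2)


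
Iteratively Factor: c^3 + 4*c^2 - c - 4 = (c + 1)*(c^2 + 3*c - 4) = (c - 1)*(c + 1)*(c + 4)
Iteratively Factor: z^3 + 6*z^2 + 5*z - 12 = (z + 3)*(z^2 + 3*z - 4) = (z - 1)*(z + 3)*(z + 4)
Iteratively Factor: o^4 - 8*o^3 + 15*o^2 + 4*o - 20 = (o - 2)*(o^3 - 6*o^2 + 3*o + 10) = (o - 2)*(o + 1)*(o^2 - 7*o + 10) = (o - 5)*(o - 2)*(o + 1)*(o - 2)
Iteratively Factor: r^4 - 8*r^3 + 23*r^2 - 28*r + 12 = (r - 2)*(r^3 - 6*r^2 + 11*r - 6) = (r - 2)^2*(r^2 - 4*r + 3) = (r - 2)^2*(r - 1)*(r - 3)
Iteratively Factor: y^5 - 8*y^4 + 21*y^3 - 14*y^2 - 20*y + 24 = (y - 3)*(y^4 - 5*y^3 + 6*y^2 + 4*y - 8) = (y - 3)*(y + 1)*(y^3 - 6*y^2 + 12*y - 8) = (y - 3)*(y - 2)*(y + 1)*(y^2 - 4*y + 4) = (y - 3)*(y - 2)^2*(y + 1)*(y - 2)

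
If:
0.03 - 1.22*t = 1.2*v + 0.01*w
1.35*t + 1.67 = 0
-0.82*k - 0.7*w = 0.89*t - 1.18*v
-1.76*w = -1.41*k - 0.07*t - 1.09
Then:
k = 1.59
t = -1.24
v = 1.27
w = 1.84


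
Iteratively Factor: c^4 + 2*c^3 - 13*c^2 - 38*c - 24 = (c + 3)*(c^3 - c^2 - 10*c - 8) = (c - 4)*(c + 3)*(c^2 + 3*c + 2) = (c - 4)*(c + 2)*(c + 3)*(c + 1)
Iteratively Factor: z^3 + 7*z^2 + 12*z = (z)*(z^2 + 7*z + 12) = z*(z + 3)*(z + 4)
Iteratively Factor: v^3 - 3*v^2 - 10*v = (v - 5)*(v^2 + 2*v) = v*(v - 5)*(v + 2)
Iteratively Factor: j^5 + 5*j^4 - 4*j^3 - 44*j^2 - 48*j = (j - 3)*(j^4 + 8*j^3 + 20*j^2 + 16*j) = (j - 3)*(j + 2)*(j^3 + 6*j^2 + 8*j) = (j - 3)*(j + 2)^2*(j^2 + 4*j) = (j - 3)*(j + 2)^2*(j + 4)*(j)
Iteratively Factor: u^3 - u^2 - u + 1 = (u + 1)*(u^2 - 2*u + 1) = (u - 1)*(u + 1)*(u - 1)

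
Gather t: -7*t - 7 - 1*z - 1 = -7*t - z - 8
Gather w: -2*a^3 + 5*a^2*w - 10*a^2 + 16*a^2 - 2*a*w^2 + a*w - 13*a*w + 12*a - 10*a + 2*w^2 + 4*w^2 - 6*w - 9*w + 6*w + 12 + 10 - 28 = -2*a^3 + 6*a^2 + 2*a + w^2*(6 - 2*a) + w*(5*a^2 - 12*a - 9) - 6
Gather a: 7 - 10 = -3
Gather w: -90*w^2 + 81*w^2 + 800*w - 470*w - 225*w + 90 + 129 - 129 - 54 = -9*w^2 + 105*w + 36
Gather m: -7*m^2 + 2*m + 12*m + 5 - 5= -7*m^2 + 14*m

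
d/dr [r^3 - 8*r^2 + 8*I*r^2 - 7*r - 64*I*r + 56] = 3*r^2 + 16*r*(-1 + I) - 7 - 64*I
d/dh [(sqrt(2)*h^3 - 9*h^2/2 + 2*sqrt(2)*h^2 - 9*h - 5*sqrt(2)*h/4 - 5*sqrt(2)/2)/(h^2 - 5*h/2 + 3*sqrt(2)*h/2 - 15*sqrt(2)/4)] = (8*sqrt(2)*h^4 - 40*sqrt(2)*h^3 + 48*h^3 - 84*sqrt(2)*h^2 + 30*h^2 - 240*h + 310*sqrt(2)*h + 135 + 220*sqrt(2))/(8*h^4 - 40*h^3 + 24*sqrt(2)*h^3 - 120*sqrt(2)*h^2 + 86*h^2 - 180*h + 150*sqrt(2)*h + 225)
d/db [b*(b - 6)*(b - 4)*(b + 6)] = 4*b^3 - 12*b^2 - 72*b + 144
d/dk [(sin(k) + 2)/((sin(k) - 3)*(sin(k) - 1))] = (-4*sin(k) + cos(k)^2 + 10)*cos(k)/((sin(k) - 3)^2*(sin(k) - 1)^2)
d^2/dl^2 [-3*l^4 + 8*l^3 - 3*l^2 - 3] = -36*l^2 + 48*l - 6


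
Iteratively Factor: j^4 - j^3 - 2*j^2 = (j)*(j^3 - j^2 - 2*j) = j*(j - 2)*(j^2 + j) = j*(j - 2)*(j + 1)*(j)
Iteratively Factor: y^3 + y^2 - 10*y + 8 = (y + 4)*(y^2 - 3*y + 2) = (y - 2)*(y + 4)*(y - 1)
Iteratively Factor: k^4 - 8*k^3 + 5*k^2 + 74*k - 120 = (k - 2)*(k^3 - 6*k^2 - 7*k + 60) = (k - 2)*(k + 3)*(k^2 - 9*k + 20) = (k - 4)*(k - 2)*(k + 3)*(k - 5)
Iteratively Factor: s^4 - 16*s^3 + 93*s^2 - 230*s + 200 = (s - 5)*(s^3 - 11*s^2 + 38*s - 40) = (s - 5)^2*(s^2 - 6*s + 8) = (s - 5)^2*(s - 4)*(s - 2)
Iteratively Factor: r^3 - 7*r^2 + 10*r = (r - 5)*(r^2 - 2*r) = r*(r - 5)*(r - 2)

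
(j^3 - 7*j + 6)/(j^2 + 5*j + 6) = (j^2 - 3*j + 2)/(j + 2)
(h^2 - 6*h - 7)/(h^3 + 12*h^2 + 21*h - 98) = (h^2 - 6*h - 7)/(h^3 + 12*h^2 + 21*h - 98)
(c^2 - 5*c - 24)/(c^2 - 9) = (c - 8)/(c - 3)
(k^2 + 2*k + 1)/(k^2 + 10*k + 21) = (k^2 + 2*k + 1)/(k^2 + 10*k + 21)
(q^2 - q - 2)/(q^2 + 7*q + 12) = (q^2 - q - 2)/(q^2 + 7*q + 12)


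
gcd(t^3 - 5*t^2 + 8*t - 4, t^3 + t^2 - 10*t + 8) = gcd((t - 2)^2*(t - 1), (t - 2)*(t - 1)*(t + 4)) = t^2 - 3*t + 2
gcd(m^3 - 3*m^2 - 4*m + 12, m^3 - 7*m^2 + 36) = m^2 - m - 6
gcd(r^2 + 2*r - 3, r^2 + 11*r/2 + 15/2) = r + 3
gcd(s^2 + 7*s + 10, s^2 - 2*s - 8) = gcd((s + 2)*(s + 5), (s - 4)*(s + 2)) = s + 2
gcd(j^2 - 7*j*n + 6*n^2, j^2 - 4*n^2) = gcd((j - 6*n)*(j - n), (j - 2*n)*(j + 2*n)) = 1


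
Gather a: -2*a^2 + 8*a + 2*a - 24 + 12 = -2*a^2 + 10*a - 12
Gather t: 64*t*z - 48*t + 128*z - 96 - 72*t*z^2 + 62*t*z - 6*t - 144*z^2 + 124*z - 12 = t*(-72*z^2 + 126*z - 54) - 144*z^2 + 252*z - 108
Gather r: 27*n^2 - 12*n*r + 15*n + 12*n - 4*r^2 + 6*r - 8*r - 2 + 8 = 27*n^2 + 27*n - 4*r^2 + r*(-12*n - 2) + 6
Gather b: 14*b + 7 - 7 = 14*b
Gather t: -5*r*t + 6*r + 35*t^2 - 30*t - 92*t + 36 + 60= 6*r + 35*t^2 + t*(-5*r - 122) + 96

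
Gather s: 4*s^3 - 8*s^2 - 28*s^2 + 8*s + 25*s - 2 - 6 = 4*s^3 - 36*s^2 + 33*s - 8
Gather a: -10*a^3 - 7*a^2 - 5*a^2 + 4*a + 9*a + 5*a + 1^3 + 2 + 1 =-10*a^3 - 12*a^2 + 18*a + 4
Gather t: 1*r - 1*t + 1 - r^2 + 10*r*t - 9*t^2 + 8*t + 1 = -r^2 + r - 9*t^2 + t*(10*r + 7) + 2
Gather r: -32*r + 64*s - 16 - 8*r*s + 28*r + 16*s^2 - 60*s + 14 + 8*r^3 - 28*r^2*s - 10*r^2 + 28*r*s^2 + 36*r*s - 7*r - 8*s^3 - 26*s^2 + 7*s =8*r^3 + r^2*(-28*s - 10) + r*(28*s^2 + 28*s - 11) - 8*s^3 - 10*s^2 + 11*s - 2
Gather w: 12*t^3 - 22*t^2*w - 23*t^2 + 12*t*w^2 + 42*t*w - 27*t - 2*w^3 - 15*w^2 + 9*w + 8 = 12*t^3 - 23*t^2 - 27*t - 2*w^3 + w^2*(12*t - 15) + w*(-22*t^2 + 42*t + 9) + 8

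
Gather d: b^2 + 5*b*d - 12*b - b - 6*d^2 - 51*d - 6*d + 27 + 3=b^2 - 13*b - 6*d^2 + d*(5*b - 57) + 30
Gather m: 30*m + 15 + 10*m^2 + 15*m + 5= 10*m^2 + 45*m + 20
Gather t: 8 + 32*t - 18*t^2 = -18*t^2 + 32*t + 8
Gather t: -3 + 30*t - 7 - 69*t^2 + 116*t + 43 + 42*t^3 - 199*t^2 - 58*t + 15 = 42*t^3 - 268*t^2 + 88*t + 48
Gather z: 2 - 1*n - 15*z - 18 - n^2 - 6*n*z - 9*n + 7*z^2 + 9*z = -n^2 - 10*n + 7*z^2 + z*(-6*n - 6) - 16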